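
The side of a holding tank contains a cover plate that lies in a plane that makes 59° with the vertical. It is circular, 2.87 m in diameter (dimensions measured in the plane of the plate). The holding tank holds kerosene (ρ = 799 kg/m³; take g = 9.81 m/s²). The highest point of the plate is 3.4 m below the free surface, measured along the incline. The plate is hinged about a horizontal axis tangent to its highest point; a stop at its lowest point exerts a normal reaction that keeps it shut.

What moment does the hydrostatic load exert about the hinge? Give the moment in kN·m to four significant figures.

γ = ρg = 799 × 9.81 / 1000 = 7.83819 kN/m³.
The plate makes 59° with the vertical, i.e. θ = 90° − 59° = 31° to the horizontal. Measuring y along the incline from the free-surface line, vertical depth h = y·sinθ with sinθ = 0.515038.
The centroid is at the centre, 1.435 m below the top of the plate, so y_c = 3.4 + 1.435 = 4.835 m and h_c = 4.835 × 0.515038 = 2.49021 m.
A = π(1.435)² = 6.46925 m².
Resultant F = γ·h_c·A = 7.83819 × 2.49021 × 6.46925 = 126.272 kN.
I_c = πr⁴/4 = π × 1.435⁴/4 = 3.33041 m⁴.
Centre of pressure: y_p = y_c + I_c/(y_c·A) = 4.835 + 3.33041/(4.835 × 6.46925) = 4.835 + 0.106475 = 4.94147 m along the plane.
The resultant acts 1.435 + 0.106475 = 1.54148 m (along the plate) below the hinge at the top edge, so the moment about the hinge is M = F × 1.54148 = 126.272 × 1.54148 = 194.646 kN·m.

M ≈ 194.6 kN·m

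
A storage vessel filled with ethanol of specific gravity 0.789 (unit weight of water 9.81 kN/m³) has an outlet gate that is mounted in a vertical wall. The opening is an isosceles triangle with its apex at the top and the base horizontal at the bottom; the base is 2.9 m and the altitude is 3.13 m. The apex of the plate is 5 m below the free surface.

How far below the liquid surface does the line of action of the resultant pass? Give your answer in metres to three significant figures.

γ = 0.789 × 9.81 = 7.74009 kN/m³.
With the apex up, the centroid sits 2h/3 = 2 × 3.13/3 = 2.08667 m below the apex, so the centroid depth is h_c = 5 + 2.08667 = 7.08667 m.
A = ½ × 2.9 × 3.13 = 4.5385 m².
Resultant F = γ·h_c·A = 7.74009 × 7.08667 × 4.5385 = 248.943 kN.
I_c = b·h³/36 = 2.9 × 3.13³/36 = 2.47018 m⁴.
Centre of pressure: y_p = y_c + I_c/(y_c·A) = 7.08667 + 2.47018/(7.08667 × 4.5385) = 7.08667 + 0.0768023 = 7.16347 m along the plane.

h_p = 7.16 m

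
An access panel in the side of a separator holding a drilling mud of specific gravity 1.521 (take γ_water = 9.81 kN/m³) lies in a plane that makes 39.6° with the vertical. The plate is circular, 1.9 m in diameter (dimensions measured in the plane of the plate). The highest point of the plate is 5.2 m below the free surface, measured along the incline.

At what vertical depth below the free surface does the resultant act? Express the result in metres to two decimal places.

h_p = 4.77 m

γ = 1.521 × 9.81 = 14.92101 kN/m³.
The plate makes 39.6° with the vertical, i.e. θ = 90° − 39.6° = 50.4° to the horizontal. Measuring y along the incline from the free-surface line, vertical depth h = y·sinθ with sinθ = 0.770513.
The centroid is at the centre, 0.95 m below the top of the plate, so y_c = 5.2 + 0.95 = 6.15 m and h_c = 6.15 × 0.770513 = 4.73865 m.
A = π(0.95)² = 2.83529 m².
Resultant F = γ·h_c·A = 14.92101 × 4.73865 × 2.83529 = 200.47 kN.
I_c = πr⁴/4 = π × 0.95⁴/4 = 0.639712 m⁴.
Centre of pressure: y_p = y_c + I_c/(y_c·A) = 6.15 + 0.639712/(6.15 × 2.83529) = 6.15 + 0.036687 = 6.18669 m along the plane.
Vertically, h_p = y_p·sinθ = 6.18669 × 0.770513 = 4.76693 m.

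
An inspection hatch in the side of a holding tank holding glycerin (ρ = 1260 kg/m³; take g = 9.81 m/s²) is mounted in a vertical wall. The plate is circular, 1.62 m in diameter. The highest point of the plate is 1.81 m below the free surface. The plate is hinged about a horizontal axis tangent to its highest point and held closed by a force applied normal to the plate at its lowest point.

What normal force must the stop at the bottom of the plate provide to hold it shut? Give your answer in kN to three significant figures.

P ≈ 36.0 kN

γ = ρg = 1260 × 9.81 / 1000 = 12.3606 kN/m³.
The centroid is at the centre, 0.81 m below the top of the plate, so the centroid depth is h_c = 1.81 + 0.81 = 2.62 m.
A = π(0.81)² = 2.0612 m².
Resultant F = γ·h_c·A = 12.3606 × 2.62 × 2.0612 = 66.7515 kN.
I_c = πr⁴/4 = π × 0.81⁴/4 = 0.338088 m⁴.
Centre of pressure: y_p = y_c + I_c/(y_c·A) = 2.62 + 0.338088/(2.62 × 2.0612) = 2.62 + 0.0626049 = 2.6826 m along the plane.
The resultant acts 0.81 + 0.0626049 = 0.872605 m (along the plate) below the hinge at the top edge, so the moment about the hinge is M = F × 0.872605 = 66.7515 × 0.872605 = 58.2477 kN·m.
A normal force at the bottom, 1.62 m from the hinge, must supply this moment: P = 58.2477/1.62 = 35.9554 kN.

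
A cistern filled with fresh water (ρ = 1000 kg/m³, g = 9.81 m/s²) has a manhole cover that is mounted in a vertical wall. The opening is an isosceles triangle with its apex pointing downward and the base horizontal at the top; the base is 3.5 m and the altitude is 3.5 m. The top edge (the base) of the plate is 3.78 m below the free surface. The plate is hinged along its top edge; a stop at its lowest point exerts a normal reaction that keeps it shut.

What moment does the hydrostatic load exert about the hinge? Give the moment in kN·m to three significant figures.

γ = ρg = 1000 × 9.81 = 9810 N/m³ = 9.81 kN/m³.
With the apex down, the centroid sits h/3 = 3.5/3 = 1.16667 m below the base (the top edge), so the centroid depth is h_c = 3.78 + 1.16667 = 4.94667 m.
A = ½ × 3.5 × 3.5 = 6.125 m².
Resultant F = γ·h_c·A = 9.81 × 4.94667 × 6.125 = 297.227 kN.
I_c = b·h³/36 = 3.5 × 3.5³/36 = 4.1684 m⁴.
Centre of pressure: y_p = y_c + I_c/(y_c·A) = 4.94667 + 4.1684/(4.94667 × 6.125) = 4.94667 + 0.137578 = 5.08425 m along the plane.
The resultant acts 1.16667 + 0.137578 = 1.30425 m (along the plate) below the hinge at the top edge, so the moment about the hinge is M = F × 1.30425 = 297.227 × 1.30425 = 387.658 kN·m.

M ≈ 388 kN·m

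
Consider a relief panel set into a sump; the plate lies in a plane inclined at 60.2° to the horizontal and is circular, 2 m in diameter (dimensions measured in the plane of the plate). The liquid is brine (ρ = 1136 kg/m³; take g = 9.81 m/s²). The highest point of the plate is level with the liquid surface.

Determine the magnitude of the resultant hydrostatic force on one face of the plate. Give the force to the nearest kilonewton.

γ = ρg = 1136 × 9.81 / 1000 = 11.14416 kN/m³.
Let θ = 60.2° be the plate's angle to the horizontal; measure y along the incline from where the plane meets the free surface. Vertical depth h = y·sinθ with sinθ = 0.867765.
The centroid is at the centre, 1 m below the top of the plate, so y_c = 1 m and h_c = 1 × 0.867765 = 0.867765 m.
A = π(1)² = 3.14159 m².
Resultant F = γ·h_c·A = 11.14416 × 0.867765 × 3.14159 = 30.3808 kN.

F ≈ 30 kN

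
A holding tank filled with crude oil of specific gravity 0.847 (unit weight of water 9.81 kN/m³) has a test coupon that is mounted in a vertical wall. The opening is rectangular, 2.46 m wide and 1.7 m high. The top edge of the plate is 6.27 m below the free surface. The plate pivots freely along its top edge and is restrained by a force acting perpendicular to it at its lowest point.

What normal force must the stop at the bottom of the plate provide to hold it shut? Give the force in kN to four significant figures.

γ = 0.847 × 9.81 = 8.30907 kN/m³.
The centroid lies 1.7/2 = 0.85 m below the top edge, so the centroid depth is h_c = 6.27 + 0.85 = 7.12 m.
A = 2.46 × 1.7 = 4.182 m².
Resultant F = γ·h_c·A = 8.30907 × 7.12 × 4.182 = 247.41 kN.
I_c = b·h³/12 = 2.46 × 1.7³/12 = 1.00716 m⁴.
Centre of pressure: y_p = y_c + I_c/(y_c·A) = 7.12 + 1.00716/(7.12 × 4.182) = 7.12 + 0.0338247 = 7.15382 m along the plane.
The resultant acts 0.85 + 0.0338247 = 0.883825 m (along the plate) below the hinge at the top edge, so the moment about the hinge is M = F × 0.883825 = 247.41 × 0.883825 = 218.667 kN·m.
A normal force at the bottom, 1.7 m from the hinge, must supply this moment: P = 218.667/1.7 = 128.628 kN.

P ≈ 128.6 kN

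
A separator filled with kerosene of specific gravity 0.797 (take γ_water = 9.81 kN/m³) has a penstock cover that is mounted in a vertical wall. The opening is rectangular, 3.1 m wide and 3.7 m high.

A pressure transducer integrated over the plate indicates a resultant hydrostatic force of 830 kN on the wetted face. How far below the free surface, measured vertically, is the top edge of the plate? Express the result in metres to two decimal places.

γ = 0.797 × 9.81 = 7.81857 kN/m³.
A = 3.1 × 3.7 = 11.47 m².
From F = γ·h_c·A, the centroid depth is h_c = 830/(7.81857 × 11.47) = 9.25523 m.
The centroid lies 3.7/2 = 1.85 m below the top edge, so the top edge sits at h_top = 9.25523 − 1.85 = 7.40523 m below the surface.

d_top ≈ 7.41 m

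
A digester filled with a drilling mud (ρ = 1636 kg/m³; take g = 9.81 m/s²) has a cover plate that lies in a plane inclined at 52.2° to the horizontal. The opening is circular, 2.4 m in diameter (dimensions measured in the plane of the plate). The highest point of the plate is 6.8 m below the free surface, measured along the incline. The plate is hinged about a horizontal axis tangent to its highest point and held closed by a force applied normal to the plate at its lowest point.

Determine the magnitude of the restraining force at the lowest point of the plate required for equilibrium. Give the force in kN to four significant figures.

γ = ρg = 1636 × 9.81 / 1000 = 16.04916 kN/m³.
Let θ = 52.2° be the plate's angle to the horizontal; measure y along the incline from where the plane meets the free surface. Vertical depth h = y·sinθ with sinθ = 0.790155.
The centroid is at the centre, 1.2 m below the top of the plate, so y_c = 6.8 + 1.2 = 8 m and h_c = 8 × 0.790155 = 6.32124 m.
A = π(1.2)² = 4.52389 m².
Resultant F = γ·h_c·A = 16.04916 × 6.32124 × 4.52389 = 458.951 kN.
I_c = πr⁴/4 = π × 1.2⁴/4 = 1.6286 m⁴.
Centre of pressure: y_p = y_c + I_c/(y_c·A) = 8 + 1.6286/(8 × 4.52389) = 8 + 0.045 = 8.045 m along the plane.
The resultant acts 1.2 + 0.045 = 1.245 m (along the plate) below the hinge at the top edge, so the moment about the hinge is M = F × 1.245 = 458.951 × 1.245 = 571.394 kN·m.
A normal force at the bottom, 2.4 m from the hinge, must supply this moment: P = 571.394/2.4 = 238.081 kN.

P ≈ 238.1 kN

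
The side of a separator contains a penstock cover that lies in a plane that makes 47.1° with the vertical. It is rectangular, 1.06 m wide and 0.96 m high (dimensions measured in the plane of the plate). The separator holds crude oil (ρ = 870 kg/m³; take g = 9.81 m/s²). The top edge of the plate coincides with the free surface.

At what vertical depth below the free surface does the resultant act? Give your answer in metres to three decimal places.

h_p = 0.436 m

γ = ρg = 870 × 9.81 / 1000 = 8.5347 kN/m³.
The plate makes 47.1° with the vertical, i.e. θ = 90° − 47.1° = 42.9° to the horizontal. Measuring y along the incline from the free-surface line, vertical depth h = y·sinθ with sinθ = 0.680721.
The centroid lies 0.96/2 = 0.48 m below the top edge, so y_c = 0.48 m and h_c = 0.48 × 0.680721 = 0.326746 m.
A = 1.06 × 0.96 = 1.0176 m².
Resultant F = γ·h_c·A = 8.5347 × 0.326746 × 1.0176 = 2.83776 kN.
I_c = b·h³/12 = 1.06 × 0.96³/12 = 0.0781517 m⁴.
Centre of pressure: y_p = y_c + I_c/(y_c·A) = 0.48 + 0.0781517/(0.48 × 1.0176) = 0.48 + 0.16 = 0.64 m along the plane.
Vertically, h_p = y_p·sinθ = 0.64 × 0.680721 = 0.435661 m.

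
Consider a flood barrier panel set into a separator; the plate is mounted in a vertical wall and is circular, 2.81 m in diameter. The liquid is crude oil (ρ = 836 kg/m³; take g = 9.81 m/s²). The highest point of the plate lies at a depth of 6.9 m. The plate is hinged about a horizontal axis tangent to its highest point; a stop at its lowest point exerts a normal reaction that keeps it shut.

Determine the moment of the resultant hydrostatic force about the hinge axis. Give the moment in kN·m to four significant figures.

M ≈ 618.6 kN·m

γ = ρg = 836 × 9.81 / 1000 = 8.20116 kN/m³.
The centroid is at the centre, 1.405 m below the top of the plate, so the centroid depth is h_c = 6.9 + 1.405 = 8.305 m.
A = π(1.405)² = 6.20158 m².
Resultant F = γ·h_c·A = 8.20116 × 8.305 × 6.20158 = 422.394 kN.
I_c = πr⁴/4 = π × 1.405⁴/4 = 3.06052 m⁴.
Centre of pressure: y_p = y_c + I_c/(y_c·A) = 8.305 + 3.06052/(8.305 × 6.20158) = 8.305 + 0.0594228 = 8.36442 m along the plane.
The resultant acts 1.405 + 0.0594228 = 1.46442 m (along the plate) below the hinge at the top edge, so the moment about the hinge is M = F × 1.46442 = 422.394 × 1.46442 = 618.562 kN·m.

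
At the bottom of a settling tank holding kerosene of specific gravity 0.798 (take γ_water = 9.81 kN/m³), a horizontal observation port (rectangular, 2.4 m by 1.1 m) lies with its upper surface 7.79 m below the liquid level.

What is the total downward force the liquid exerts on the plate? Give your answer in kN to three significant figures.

γ = 0.798 × 9.81 = 7.82838 kN/m³.
The plate is horizontal, so pressure is uniform at p = γ·h = 7.82838 × 7.79 = 60.9831 kN/m².
A = 2.4 × 1.1 = 2.64 m².
F = p·A = 60.9831 × 2.64 = 160.995 kN.

F ≈ 161 kN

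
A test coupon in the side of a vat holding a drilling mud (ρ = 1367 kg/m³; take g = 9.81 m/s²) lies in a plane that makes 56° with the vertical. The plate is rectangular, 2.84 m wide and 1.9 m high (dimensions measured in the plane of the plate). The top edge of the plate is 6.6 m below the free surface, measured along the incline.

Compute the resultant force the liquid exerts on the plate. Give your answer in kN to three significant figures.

F ≈ 306 kN

γ = ρg = 1367 × 9.81 / 1000 = 13.41027 kN/m³.
The plate makes 56° with the vertical, i.e. θ = 90° − 56° = 34° to the horizontal. Measuring y along the incline from the free-surface line, vertical depth h = y·sinθ with sinθ = 0.559193.
The centroid lies 1.9/2 = 0.95 m below the top edge, so y_c = 6.6 + 0.95 = 7.55 m and h_c = 7.55 × 0.559193 = 4.22191 m.
A = 2.84 × 1.9 = 5.396 m².
Resultant F = γ·h_c·A = 13.41027 × 4.22191 × 5.396 = 305.505 kN.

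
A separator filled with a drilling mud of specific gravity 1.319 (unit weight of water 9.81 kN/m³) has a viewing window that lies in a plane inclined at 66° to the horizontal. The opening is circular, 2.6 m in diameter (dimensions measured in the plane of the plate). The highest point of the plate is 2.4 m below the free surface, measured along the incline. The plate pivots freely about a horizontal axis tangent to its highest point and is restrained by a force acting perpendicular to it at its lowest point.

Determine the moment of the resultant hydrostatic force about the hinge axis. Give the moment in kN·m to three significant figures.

M ≈ 328 kN·m

γ = 1.319 × 9.81 = 12.93939 kN/m³.
Let θ = 66° be the plate's angle to the horizontal; measure y along the incline from where the plane meets the free surface. Vertical depth h = y·sinθ with sinθ = 0.913545.
The centroid is at the centre, 1.3 m below the top of the plate, so y_c = 2.4 + 1.3 = 3.7 m and h_c = 3.7 × 0.913545 = 3.38012 m.
A = π(1.3)² = 5.30929 m².
Resultant F = γ·h_c·A = 12.93939 × 3.38012 × 5.30929 = 232.211 kN.
I_c = πr⁴/4 = π × 1.3⁴/4 = 2.24318 m⁴.
Centre of pressure: y_p = y_c + I_c/(y_c·A) = 3.7 + 2.24318/(3.7 × 5.30929) = 3.7 + 0.114189 = 3.81419 m along the plane.
The resultant acts 1.3 + 0.114189 = 1.41419 m (along the plate) below the hinge at the top edge, so the moment about the hinge is M = F × 1.41419 = 232.211 × 1.41419 = 328.39 kN·m.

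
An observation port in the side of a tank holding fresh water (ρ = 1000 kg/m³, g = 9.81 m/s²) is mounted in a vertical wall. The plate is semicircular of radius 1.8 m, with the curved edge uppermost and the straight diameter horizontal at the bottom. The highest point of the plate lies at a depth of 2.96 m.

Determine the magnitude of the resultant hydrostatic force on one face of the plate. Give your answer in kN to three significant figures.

γ = ρg = 1000 × 9.81 = 9810 N/m³ = 9.81 kN/m³.
The centroid lies 4r/(3π) = 0.763944 m above the diameter, so r − 4r/(3π) = 1.8 − 0.763944 = 1.03606 m below the topmost point, so the centroid depth is h_c = 2.96 + 1.03606 = 3.99606 m.
A = πr²/2 = π × 1.8²/2 = 5.08938 m².
Resultant F = γ·h_c·A = 9.81 × 3.99606 × 5.08938 = 199.511 kN.

F ≈ 200 kN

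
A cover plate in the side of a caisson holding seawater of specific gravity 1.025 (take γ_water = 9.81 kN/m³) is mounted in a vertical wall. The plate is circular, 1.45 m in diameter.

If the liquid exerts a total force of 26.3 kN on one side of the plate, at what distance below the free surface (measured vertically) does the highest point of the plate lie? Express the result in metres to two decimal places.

γ = 1.025 × 9.81 = 10.05525 kN/m³.
A = π(0.725)² = 1.6513 m².
From F = γ·h_c·A, the centroid depth is h_c = 26.3/(10.05525 × 1.6513) = 1.58393 m.
The centroid is at the centre, 0.725 m below the top of the plate, so the highest point sits at h_top = 1.58393 − 0.725 = 0.85893 m below the surface.

d_top ≈ 0.86 m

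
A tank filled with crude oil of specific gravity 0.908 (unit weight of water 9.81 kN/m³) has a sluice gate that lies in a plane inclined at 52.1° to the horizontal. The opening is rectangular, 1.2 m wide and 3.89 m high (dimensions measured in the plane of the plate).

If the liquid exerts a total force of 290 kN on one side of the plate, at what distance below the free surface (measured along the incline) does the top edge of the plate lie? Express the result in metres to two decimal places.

γ = 0.908 × 9.81 = 8.90748 kN/m³.
A = 1.2 × 3.89 = 4.668 m².
From F = γ·h_c·A, the centroid depth is h_c = 290/(8.90748 × 4.668) = 6.97449 m.
Let θ = 52.1° be the plate's angle to the horizontal; measure y along the incline from where the plane meets the free surface. Vertical depth h = y·sinθ with sinθ = 0.789084.
Along the incline, y_c = h_c/sinθ = 6.97449/0.789084 = 8.83872 m.
The centroid lies 3.89/2 = 1.945 m below the top edge, so the top edge sits at y_top = 8.83872 − 1.945 = 6.89372 m along the incline.

y_top ≈ 6.89 m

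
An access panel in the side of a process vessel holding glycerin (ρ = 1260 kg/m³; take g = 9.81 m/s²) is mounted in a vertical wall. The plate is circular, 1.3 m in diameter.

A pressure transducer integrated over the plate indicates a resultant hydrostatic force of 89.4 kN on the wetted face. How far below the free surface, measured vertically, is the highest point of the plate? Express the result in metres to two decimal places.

γ = ρg = 1260 × 9.81 / 1000 = 12.3606 kN/m³.
A = π(0.65)² = 1.32732 m².
From F = γ·h_c·A, the centroid depth is h_c = 89.4/(12.3606 × 1.32732) = 5.44907 m.
The centroid is at the centre, 0.65 m below the top of the plate, so the highest point sits at h_top = 5.44907 − 0.65 = 4.79907 m below the surface.

d_top ≈ 4.80 m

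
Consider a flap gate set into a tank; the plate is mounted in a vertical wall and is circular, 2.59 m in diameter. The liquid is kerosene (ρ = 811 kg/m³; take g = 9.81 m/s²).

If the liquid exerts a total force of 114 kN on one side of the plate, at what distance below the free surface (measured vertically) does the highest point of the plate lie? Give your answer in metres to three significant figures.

γ = ρg = 811 × 9.81 / 1000 = 7.95591 kN/m³.
A = π(1.295)² = 5.26853 m².
From F = γ·h_c·A, the centroid depth is h_c = 114/(7.95591 × 5.26853) = 2.71973 m.
The centroid is at the centre, 1.295 m below the top of the plate, so the highest point sits at h_top = 2.71973 − 1.295 = 1.42473 m below the surface.

d_top ≈ 1.42 m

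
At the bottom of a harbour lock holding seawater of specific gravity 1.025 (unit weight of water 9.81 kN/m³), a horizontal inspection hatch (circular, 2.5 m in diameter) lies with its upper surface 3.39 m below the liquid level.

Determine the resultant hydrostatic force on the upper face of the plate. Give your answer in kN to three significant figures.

F ≈ 167 kN

γ = 1.025 × 9.81 = 10.05525 kN/m³.
The plate is horizontal, so pressure is uniform at p = γ·h = 10.05525 × 3.39 = 34.0873 kN/m².
A = π(1.25)² = 4.90874 m².
F = p·A = 34.0873 × 4.90874 = 167.326 kN.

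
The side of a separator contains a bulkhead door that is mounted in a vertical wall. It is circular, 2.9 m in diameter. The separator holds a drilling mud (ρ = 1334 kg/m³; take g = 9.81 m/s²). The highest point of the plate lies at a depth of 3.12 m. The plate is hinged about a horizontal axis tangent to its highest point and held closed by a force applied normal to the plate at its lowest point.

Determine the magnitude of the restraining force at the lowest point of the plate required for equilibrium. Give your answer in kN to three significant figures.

P ≈ 213 kN

γ = ρg = 1334 × 9.81 / 1000 = 13.08654 kN/m³.
The centroid is at the centre, 1.45 m below the top of the plate, so the centroid depth is h_c = 3.12 + 1.45 = 4.57 m.
A = π(1.45)² = 6.6052 m².
Resultant F = γ·h_c·A = 13.08654 × 4.57 × 6.6052 = 395.027 kN.
I_c = πr⁴/4 = π × 1.45⁴/4 = 3.47186 m⁴.
Centre of pressure: y_p = y_c + I_c/(y_c·A) = 4.57 + 3.47186/(4.57 × 6.6052) = 4.57 + 0.115016 = 4.68502 m along the plane.
The resultant acts 1.45 + 0.115016 = 1.56502 m (along the plate) below the hinge at the top edge, so the moment about the hinge is M = F × 1.56502 = 395.027 × 1.56502 = 618.225 kN·m.
A normal force at the bottom, 2.9 m from the hinge, must supply this moment: P = 618.225/2.9 = 213.181 kN.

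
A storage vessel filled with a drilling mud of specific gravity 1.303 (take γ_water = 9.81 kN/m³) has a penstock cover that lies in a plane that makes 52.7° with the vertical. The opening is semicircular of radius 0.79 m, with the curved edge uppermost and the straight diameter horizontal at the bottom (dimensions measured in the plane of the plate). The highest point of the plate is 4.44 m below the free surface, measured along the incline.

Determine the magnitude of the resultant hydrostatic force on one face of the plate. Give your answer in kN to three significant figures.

F ≈ 37.2 kN

γ = 1.303 × 9.81 = 12.78243 kN/m³.
The plate makes 52.7° with the vertical, i.e. θ = 90° − 52.7° = 37.3° to the horizontal. Measuring y along the incline from the free-surface line, vertical depth h = y·sinθ with sinθ = 0.605988.
The centroid lies 4r/(3π) = 0.335286 m above the diameter, so r − 4r/(3π) = 0.79 − 0.335286 = 0.454714 m below the topmost point, so y_c = 4.44 + 0.454714 = 4.89471 m and h_c = 4.89471 × 0.605988 = 2.96614 m.
A = πr²/2 = π × 0.79²/2 = 0.980334 m².
Resultant F = γ·h_c·A = 12.78243 × 2.96614 × 0.980334 = 37.1689 kN.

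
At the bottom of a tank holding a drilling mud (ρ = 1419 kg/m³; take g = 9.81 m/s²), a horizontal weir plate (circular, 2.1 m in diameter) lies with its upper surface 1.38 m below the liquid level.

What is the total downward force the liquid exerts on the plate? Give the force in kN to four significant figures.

γ = ρg = 1419 × 9.81 / 1000 = 13.92039 kN/m³.
The plate is horizontal, so pressure is uniform at p = γ·h = 13.92039 × 1.38 = 19.2101 kN/m².
A = π(1.05)² = 3.46361 m².
F = p·A = 19.2101 × 3.46361 = 66.5363 kN.

F ≈ 66.54 kN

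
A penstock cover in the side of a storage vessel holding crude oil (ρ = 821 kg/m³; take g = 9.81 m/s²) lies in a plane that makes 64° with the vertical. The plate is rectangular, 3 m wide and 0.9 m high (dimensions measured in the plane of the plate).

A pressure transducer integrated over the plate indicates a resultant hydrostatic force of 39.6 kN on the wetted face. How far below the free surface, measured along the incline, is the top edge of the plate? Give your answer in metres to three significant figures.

γ = ρg = 821 × 9.81 / 1000 = 8.05401 kN/m³.
A = 3 × 0.9 = 2.7 m².
From F = γ·h_c·A, the centroid depth is h_c = 39.6/(8.05401 × 2.7) = 1.82104 m.
The plate makes 64° with the vertical, i.e. θ = 90° − 64° = 26° to the horizontal. Measuring y along the incline from the free-surface line, vertical depth h = y·sinθ with sinθ = 0.438371.
Along the incline, y_c = h_c/sinθ = 1.82104/0.438371 = 4.15411 m.
The centroid lies 0.9/2 = 0.45 m below the top edge, so the top edge sits at y_top = 4.15411 − 0.45 = 3.70411 m along the incline.

y_top ≈ 3.70 m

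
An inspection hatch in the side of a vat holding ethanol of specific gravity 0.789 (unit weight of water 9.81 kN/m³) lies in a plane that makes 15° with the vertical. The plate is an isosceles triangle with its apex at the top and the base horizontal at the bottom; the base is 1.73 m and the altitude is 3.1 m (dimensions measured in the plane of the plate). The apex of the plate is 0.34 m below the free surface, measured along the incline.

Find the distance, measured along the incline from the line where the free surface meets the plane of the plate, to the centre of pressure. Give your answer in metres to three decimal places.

y_p = 2.629 m

γ = 0.789 × 9.81 = 7.74009 kN/m³.
The plate makes 15° with the vertical, i.e. θ = 90° − 15° = 75° to the horizontal. Measuring y along the incline from the free-surface line, vertical depth h = y·sinθ with sinθ = 0.965926.
With the apex up, the centroid sits 2h/3 = 2 × 3.1/3 = 2.06667 m below the apex, so y_c = 0.34 + 2.06667 = 2.40667 m and h_c = 2.40667 × 0.965926 = 2.32467 m.
A = ½ × 1.73 × 3.1 = 2.6815 m².
Resultant F = γ·h_c·A = 7.74009 × 2.32467 × 2.6815 = 48.2486 kN.
I_c = b·h³/36 = 1.73 × 3.1³/36 = 1.43162 m⁴.
Centre of pressure: y_p = y_c + I_c/(y_c·A) = 2.40667 + 1.43162/(2.40667 × 2.6815) = 2.40667 + 0.221837 = 2.62851 m along the plane.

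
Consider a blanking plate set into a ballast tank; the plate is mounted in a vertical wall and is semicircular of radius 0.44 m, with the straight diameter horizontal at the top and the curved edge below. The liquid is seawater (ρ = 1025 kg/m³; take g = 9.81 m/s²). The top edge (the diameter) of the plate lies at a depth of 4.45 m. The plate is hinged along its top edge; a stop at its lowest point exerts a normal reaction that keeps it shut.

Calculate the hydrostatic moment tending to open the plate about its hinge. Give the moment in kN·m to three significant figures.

γ = ρg = 1025 × 9.81 / 1000 = 10.05525 kN/m³.
The centroid of a semicircle lies 4r/(3π) = 0.186742 m from the diameter, here below the top edge, so the centroid depth is h_c = 4.45 + 0.186742 = 4.63674 m.
A = πr²/2 = π × 0.44²/2 = 0.304106 m².
Resultant F = γ·h_c·A = 10.05525 × 4.63674 × 0.304106 = 14.1785 kN.
I_c = (π/8 − 8/(9π))·r⁴ = 0.109757 × 0.44⁴ = 0.0041138 m⁴.
Centre of pressure: y_p = y_c + I_c/(y_c·A) = 4.63674 + 0.0041138/(4.63674 × 0.304106) = 4.63674 + 0.00291746 = 4.63966 m along the plane.
The resultant acts 0.186742 + 0.00291746 = 0.189659 m (along the plate) below the hinge at the top edge, so the moment about the hinge is M = F × 0.189659 = 14.1785 × 0.189659 = 2.68908 kN·m.

M ≈ 2.69 kN·m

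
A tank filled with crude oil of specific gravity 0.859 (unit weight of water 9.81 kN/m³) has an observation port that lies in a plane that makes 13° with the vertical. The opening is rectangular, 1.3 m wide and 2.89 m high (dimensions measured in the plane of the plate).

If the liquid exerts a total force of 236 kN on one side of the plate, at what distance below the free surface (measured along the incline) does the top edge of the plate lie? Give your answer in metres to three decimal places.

y_top ≈ 6.205 m

γ = 0.859 × 9.81 = 8.42679 kN/m³.
A = 1.3 × 2.89 = 3.757 m².
From F = γ·h_c·A, the centroid depth is h_c = 236/(8.42679 × 3.757) = 7.45433 m.
The plate makes 13° with the vertical, i.e. θ = 90° − 13° = 77° to the horizontal. Measuring y along the incline from the free-surface line, vertical depth h = y·sinθ with sinθ = 0.974370.
Along the incline, y_c = h_c/sinθ = 7.45433/0.974370 = 7.65041 m.
The centroid lies 2.89/2 = 1.445 m below the top edge, so the top edge sits at y_top = 7.65041 − 1.445 = 6.20541 m along the incline.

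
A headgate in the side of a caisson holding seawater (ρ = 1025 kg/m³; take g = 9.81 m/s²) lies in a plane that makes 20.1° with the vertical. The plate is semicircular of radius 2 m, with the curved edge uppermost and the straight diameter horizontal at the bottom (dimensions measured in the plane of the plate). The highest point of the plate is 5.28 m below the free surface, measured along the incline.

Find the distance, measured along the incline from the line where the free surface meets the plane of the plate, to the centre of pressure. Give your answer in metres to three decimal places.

γ = ρg = 1025 × 9.81 / 1000 = 10.05525 kN/m³.
The plate makes 20.1° with the vertical, i.e. θ = 90° − 20.1° = 69.9° to the horizontal. Measuring y along the incline from the free-surface line, vertical depth h = y·sinθ with sinθ = 0.939094.
The centroid lies 4r/(3π) = 0.848826 m above the diameter, so r − 4r/(3π) = 2 − 0.848826 = 1.15117 m below the topmost point, so y_c = 5.28 + 1.15117 = 6.43117 m and h_c = 6.43117 × 0.939094 = 6.03947 m.
A = πr²/2 = π × 2²/2 = 6.28319 m².
Resultant F = γ·h_c·A = 10.05525 × 6.03947 × 6.28319 = 381.568 kN.
I_c = (π/8 − 8/(9π))·r⁴ = 0.109757 × 2⁴ = 1.75611 m⁴.
Centre of pressure: y_p = y_c + I_c/(y_c·A) = 6.43117 + 1.75611/(6.43117 × 6.28319) = 6.43117 + 0.0434592 = 6.47463 m along the plane.

y_p = 6.475 m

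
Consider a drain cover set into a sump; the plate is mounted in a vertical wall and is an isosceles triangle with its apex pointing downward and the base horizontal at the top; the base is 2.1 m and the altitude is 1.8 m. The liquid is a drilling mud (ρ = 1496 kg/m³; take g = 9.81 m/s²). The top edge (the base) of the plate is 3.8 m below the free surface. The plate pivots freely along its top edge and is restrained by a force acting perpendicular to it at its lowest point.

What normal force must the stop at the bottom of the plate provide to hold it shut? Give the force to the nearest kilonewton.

γ = ρg = 1496 × 9.81 / 1000 = 14.67576 kN/m³.
With the apex down, the centroid sits h/3 = 1.8/3 = 0.6 m below the base (the top edge), so the centroid depth is h_c = 3.8 + 0.6 = 4.4 m.
A = ½ × 2.1 × 1.8 = 1.89 m².
Resultant F = γ·h_c·A = 14.67576 × 4.4 × 1.89 = 122.044 kN.
I_c = b·h³/36 = 2.1 × 1.8³/36 = 0.3402 m⁴.
Centre of pressure: y_p = y_c + I_c/(y_c·A) = 4.4 + 0.3402/(4.4 × 1.89) = 4.4 + 0.0409091 = 4.44091 m along the plane.
The resultant acts 0.6 + 0.0409091 = 0.640909 m (along the plate) below the hinge at the top edge, so the moment about the hinge is M = F × 0.640909 = 122.044 × 0.640909 = 78.2191 kN·m.
A normal force at the bottom, 1.8 m from the hinge, must supply this moment: P = 78.2191/1.8 = 43.4551 kN.

P ≈ 43 kN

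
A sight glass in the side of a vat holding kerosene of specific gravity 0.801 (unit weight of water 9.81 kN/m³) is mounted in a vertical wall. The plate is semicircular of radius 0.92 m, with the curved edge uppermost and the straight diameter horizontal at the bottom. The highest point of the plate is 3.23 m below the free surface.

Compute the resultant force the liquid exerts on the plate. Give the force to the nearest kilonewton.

F ≈ 39 kN

γ = 0.801 × 9.81 = 7.85781 kN/m³.
The centroid lies 4r/(3π) = 0.39046 m above the diameter, so r − 4r/(3π) = 0.92 − 0.39046 = 0.52954 m below the topmost point, so the centroid depth is h_c = 3.23 + 0.52954 = 3.75954 m.
A = πr²/2 = π × 0.92²/2 = 1.32952 m².
Resultant F = γ·h_c·A = 7.85781 × 3.75954 × 1.32952 = 39.2763 kN.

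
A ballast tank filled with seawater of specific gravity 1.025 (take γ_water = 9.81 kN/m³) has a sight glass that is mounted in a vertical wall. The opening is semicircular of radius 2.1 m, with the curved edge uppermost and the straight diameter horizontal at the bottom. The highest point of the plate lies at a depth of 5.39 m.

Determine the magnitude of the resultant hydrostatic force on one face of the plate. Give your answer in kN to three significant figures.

γ = 1.025 × 9.81 = 10.05525 kN/m³.
The centroid lies 4r/(3π) = 0.891268 m above the diameter, so r − 4r/(3π) = 2.1 − 0.891268 = 1.20873 m below the topmost point, so the centroid depth is h_c = 5.39 + 1.20873 = 6.59873 m.
A = πr²/2 = π × 2.1²/2 = 6.92721 m².
Resultant F = γ·h_c·A = 10.05525 × 6.59873 × 6.92721 = 459.633 kN.

F ≈ 460 kN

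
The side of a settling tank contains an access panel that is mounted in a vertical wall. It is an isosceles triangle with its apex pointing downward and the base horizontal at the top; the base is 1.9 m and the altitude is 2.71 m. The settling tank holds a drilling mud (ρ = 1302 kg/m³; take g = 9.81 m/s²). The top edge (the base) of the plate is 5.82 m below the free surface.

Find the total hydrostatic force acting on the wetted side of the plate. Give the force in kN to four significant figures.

γ = ρg = 1302 × 9.81 / 1000 = 12.77262 kN/m³.
With the apex down, the centroid sits h/3 = 2.71/3 = 0.903333 m below the base (the top edge), so the centroid depth is h_c = 5.82 + 0.903333 = 6.72333 m.
A = ½ × 1.9 × 2.71 = 2.5745 m².
Resultant F = γ·h_c·A = 12.77262 × 6.72333 × 2.5745 = 221.084 kN.

F ≈ 221.1 kN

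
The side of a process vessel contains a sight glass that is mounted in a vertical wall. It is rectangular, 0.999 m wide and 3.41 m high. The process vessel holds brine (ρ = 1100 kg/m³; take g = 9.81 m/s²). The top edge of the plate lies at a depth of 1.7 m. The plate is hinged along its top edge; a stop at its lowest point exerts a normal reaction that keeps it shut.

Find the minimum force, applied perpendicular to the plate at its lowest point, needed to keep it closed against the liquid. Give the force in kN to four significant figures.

P ≈ 73.03 kN

γ = ρg = 1100 × 9.81 / 1000 = 10.791 kN/m³.
The centroid lies 3.41/2 = 1.705 m below the top edge, so the centroid depth is h_c = 1.7 + 1.705 = 3.405 m.
A = 0.999 × 3.41 = 3.40659 m².
Resultant F = γ·h_c·A = 10.791 × 3.405 × 3.40659 = 125.17 kN.
I_c = b·h³/12 = 0.999 × 3.41³/12 = 3.30101 m⁴.
Centre of pressure: y_p = y_c + I_c/(y_c·A) = 3.405 + 3.30101/(3.405 × 3.40659) = 3.405 + 0.284584 = 3.68958 m along the plane.
The resultant acts 1.705 + 0.284584 = 1.98958 m (along the plate) below the hinge at the top edge, so the moment about the hinge is M = F × 1.98958 = 125.17 × 1.98958 = 249.036 kN·m.
A normal force at the bottom, 3.41 m from the hinge, must supply this moment: P = 249.036/3.41 = 73.0311 kN.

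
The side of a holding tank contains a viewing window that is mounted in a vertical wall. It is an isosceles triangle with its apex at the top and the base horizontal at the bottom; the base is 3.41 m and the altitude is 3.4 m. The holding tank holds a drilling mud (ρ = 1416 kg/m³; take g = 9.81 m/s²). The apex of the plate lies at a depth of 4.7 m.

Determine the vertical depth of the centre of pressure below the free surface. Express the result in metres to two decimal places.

h_p = 7.06 m

γ = ρg = 1416 × 9.81 / 1000 = 13.89096 kN/m³.
With the apex up, the centroid sits 2h/3 = 2 × 3.4/3 = 2.26667 m below the apex, so the centroid depth is h_c = 4.7 + 2.26667 = 6.96667 m.
A = ½ × 3.41 × 3.4 = 5.797 m².
Resultant F = γ·h_c·A = 13.89096 × 6.96667 × 5.797 = 560.997 kN.
I_c = b·h³/36 = 3.41 × 3.4³/36 = 3.72296 m⁴.
Centre of pressure: y_p = y_c + I_c/(y_c·A) = 6.96667 + 3.72296/(6.96667 × 5.797) = 6.96667 + 0.0921849 = 7.05885 m along the plane.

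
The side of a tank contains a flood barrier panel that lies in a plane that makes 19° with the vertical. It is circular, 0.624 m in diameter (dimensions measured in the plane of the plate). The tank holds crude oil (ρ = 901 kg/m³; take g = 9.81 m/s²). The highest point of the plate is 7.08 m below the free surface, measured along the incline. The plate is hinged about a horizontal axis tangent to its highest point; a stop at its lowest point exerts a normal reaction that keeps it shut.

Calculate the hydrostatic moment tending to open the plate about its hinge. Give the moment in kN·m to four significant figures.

M ≈ 5.957 kN·m

γ = ρg = 901 × 9.81 / 1000 = 8.83881 kN/m³.
The plate makes 19° with the vertical, i.e. θ = 90° − 19° = 71° to the horizontal. Measuring y along the incline from the free-surface line, vertical depth h = y·sinθ with sinθ = 0.945519.
The centroid is at the centre, 0.312 m below the top of the plate, so y_c = 7.08 + 0.312 = 7.392 m and h_c = 7.392 × 0.945519 = 6.98928 m.
A = π(0.312)² = 0.305815 m².
Resultant F = γ·h_c·A = 8.83881 × 6.98928 × 0.305815 = 18.8923 kN.
I_c = πr⁴/4 = π × 0.312⁴/4 = 0.00744232 m⁴.
Centre of pressure: y_p = y_c + I_c/(y_c·A) = 7.392 + 0.00744232/(7.392 × 0.305815) = 7.392 + 0.00329221 = 7.39529 m along the plane.
The resultant acts 0.312 + 0.00329221 = 0.315292 m (along the plate) below the hinge at the top edge, so the moment about the hinge is M = F × 0.315292 = 18.8923 × 0.315292 = 5.95659 kN·m.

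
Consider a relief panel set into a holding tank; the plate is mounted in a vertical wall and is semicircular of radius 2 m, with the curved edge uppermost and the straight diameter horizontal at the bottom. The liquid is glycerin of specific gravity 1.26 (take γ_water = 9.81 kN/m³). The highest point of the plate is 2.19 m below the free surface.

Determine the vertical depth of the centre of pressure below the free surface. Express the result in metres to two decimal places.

γ = 1.26 × 9.81 = 12.3606 kN/m³.
The centroid lies 4r/(3π) = 0.848826 m above the diameter, so r − 4r/(3π) = 2 − 0.848826 = 1.15117 m below the topmost point, so the centroid depth is h_c = 2.19 + 1.15117 = 3.34117 m.
A = πr²/2 = π × 2²/2 = 6.28319 m².
Resultant F = γ·h_c·A = 12.3606 × 3.34117 × 6.28319 = 259.489 kN.
I_c = (π/8 − 8/(9π))·r⁴ = 0.109757 × 2⁴ = 1.75611 m⁴.
Centre of pressure: y_p = y_c + I_c/(y_c·A) = 3.34117 + 1.75611/(3.34117 × 6.28319) = 3.34117 + 0.0836513 = 3.42482 m along the plane.

h_p = 3.42 m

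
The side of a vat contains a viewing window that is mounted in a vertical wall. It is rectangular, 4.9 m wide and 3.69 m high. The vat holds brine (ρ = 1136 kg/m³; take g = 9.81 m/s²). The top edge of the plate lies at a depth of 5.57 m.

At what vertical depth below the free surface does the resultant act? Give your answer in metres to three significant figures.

h_p = 7.57 m

γ = ρg = 1136 × 9.81 / 1000 = 11.14416 kN/m³.
The centroid lies 3.69/2 = 1.845 m below the top edge, so the centroid depth is h_c = 5.57 + 1.845 = 7.415 m.
A = 4.9 × 3.69 = 18.081 m².
Resultant F = γ·h_c·A = 11.14416 × 7.415 × 18.081 = 1494.1 kN.
I_c = b·h³/12 = 4.9 × 3.69³/12 = 20.5161 m⁴.
Centre of pressure: y_p = y_c + I_c/(y_c·A) = 7.415 + 20.5161/(7.415 × 18.081) = 7.415 + 0.153025 = 7.56803 m along the plane.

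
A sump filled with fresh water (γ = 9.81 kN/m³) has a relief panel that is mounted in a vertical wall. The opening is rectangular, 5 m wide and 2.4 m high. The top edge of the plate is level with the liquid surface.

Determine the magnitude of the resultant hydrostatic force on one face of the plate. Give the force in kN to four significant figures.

γ = 9.81 kN/m³.
The centroid lies 2.4/2 = 1.2 m below the top edge, so the centroid depth is h_c = 1.2 m.
A = 5 × 2.4 = 12 m².
Resultant F = γ·h_c·A = 9.81 × 1.2 × 12 = 141.264 kN.

F ≈ 141.3 kN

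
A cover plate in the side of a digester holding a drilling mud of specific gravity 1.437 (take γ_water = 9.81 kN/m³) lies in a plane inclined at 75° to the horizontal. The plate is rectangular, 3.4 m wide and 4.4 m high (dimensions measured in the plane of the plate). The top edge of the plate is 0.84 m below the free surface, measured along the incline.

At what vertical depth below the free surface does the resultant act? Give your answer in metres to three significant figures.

γ = 1.437 × 9.81 = 14.09697 kN/m³.
Let θ = 75° be the plate's angle to the horizontal; measure y along the incline from where the plane meets the free surface. Vertical depth h = y·sinθ with sinθ = 0.965926.
The centroid lies 4.4/2 = 2.2 m below the top edge, so y_c = 0.84 + 2.2 = 3.04 m and h_c = 3.04 × 0.965926 = 2.93642 m.
A = 3.4 × 4.4 = 14.96 m².
Resultant F = γ·h_c·A = 14.09697 × 2.93642 × 14.96 = 619.264 kN.
I_c = b·h³/12 = 3.4 × 4.4³/12 = 24.1355 m⁴.
Centre of pressure: y_p = y_c + I_c/(y_c·A) = 3.04 + 24.1355/(3.04 × 14.96) = 3.04 + 0.530702 = 3.5707 m along the plane.
Vertically, h_p = y_p·sinθ = 3.5707 × 0.965926 = 3.44903 m.

h_p = 3.45 m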